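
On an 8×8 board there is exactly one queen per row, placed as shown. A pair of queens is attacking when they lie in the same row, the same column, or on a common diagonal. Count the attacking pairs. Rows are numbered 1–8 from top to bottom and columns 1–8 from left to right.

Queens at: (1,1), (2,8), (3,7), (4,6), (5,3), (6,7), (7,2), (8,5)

5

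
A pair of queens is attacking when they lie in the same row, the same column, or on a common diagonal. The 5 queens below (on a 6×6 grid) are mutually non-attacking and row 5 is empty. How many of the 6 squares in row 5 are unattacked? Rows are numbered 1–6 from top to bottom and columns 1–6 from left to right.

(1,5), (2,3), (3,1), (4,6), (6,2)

1

(1,5) attacks row 5 at column 5 and diagonals 1.
(2,3) attacks row 5 at column 3 and diagonals 6.
(3,1) attacks row 5 at column 1 and diagonals 3.
(4,6) attacks row 5 at column 6 and diagonals 5.
(6,2) attacks row 5 at column 2 and diagonals 1, 3.
Attacked columns: {1, 2, 3, 5, 6}. Safe: {4}.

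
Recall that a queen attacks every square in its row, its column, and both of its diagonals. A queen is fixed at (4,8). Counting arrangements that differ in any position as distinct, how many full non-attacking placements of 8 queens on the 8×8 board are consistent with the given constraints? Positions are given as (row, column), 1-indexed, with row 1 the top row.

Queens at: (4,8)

18

Branch on row 1: col 1 → 1; col 2 → 2; col 3 → 4; col 4 → 5; col 6 → 4; col 7 → 2.
Sum: 1 + 2 + 4 + 5 + 4 + 2 = 18.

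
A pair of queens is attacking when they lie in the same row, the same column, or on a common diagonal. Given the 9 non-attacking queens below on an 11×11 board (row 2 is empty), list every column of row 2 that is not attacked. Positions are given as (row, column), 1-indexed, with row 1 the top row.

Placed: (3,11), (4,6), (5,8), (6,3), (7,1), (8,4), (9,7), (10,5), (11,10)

columns 2, 9

(3,11) attacks row 2 at column 11 and diagonals 10.
(4,6) attacks row 2 at column 6 and diagonals 4, 8.
(5,8) attacks row 2 at column 8 and diagonals 5, 11.
(6,3) attacks row 2 at column 3 and diagonals 7.
(7,1) attacks row 2 at column 1 and diagonals 6.
(8,4) attacks row 2 at column 4 and diagonals 10.
(9,7) attacks row 2 at column 7.
(10,5) attacks row 2 at column 5.
(11,10) attacks row 2 at column 10 and diagonals 1.
Attacked columns: {1, 3, 4, 5, 6, 7, 8, 10, 11}. Safe: {2, 9}.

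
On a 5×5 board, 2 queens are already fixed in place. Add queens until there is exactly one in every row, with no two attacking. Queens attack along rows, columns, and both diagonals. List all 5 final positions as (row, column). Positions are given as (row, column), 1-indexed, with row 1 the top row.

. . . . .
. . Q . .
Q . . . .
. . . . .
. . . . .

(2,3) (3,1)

(1,5) (2,3) (3,1) (4,4) (5,2)

Row 1: attacked by (2,3)→{2,3,4}; (3,1)→{1,3}. Safe: 5. Place at column 5.
Row 4: attacked by (1,5)→{2,5}; (2,3)→{1,3,5}; (3,1)→{1,2}. Safe: 4. Place at column 4.
Row 5: attacked by (1,5)→{1,5}; (2,3)→{3}; (3,1)→{1,3}; (4,4)→{3,4,5}. Safe: 2. Place at column 2.
Columns [5, 3, 1, 4, 2], r−c [-4, -1, 2, 0, 3], r+c [6, 5, 4, 8, 7] are all distinct, so no two queens attack.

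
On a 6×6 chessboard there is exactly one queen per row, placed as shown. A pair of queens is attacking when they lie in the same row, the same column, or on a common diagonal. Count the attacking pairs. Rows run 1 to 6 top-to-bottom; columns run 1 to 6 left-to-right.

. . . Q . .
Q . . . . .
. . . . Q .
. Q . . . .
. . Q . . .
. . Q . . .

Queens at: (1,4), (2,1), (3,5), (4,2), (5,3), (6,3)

Same column: (5,3)–(6,3) (column 3).
Same diagonal: (3,5)–(5,3) (|3−5| = |5−3| = 2); (4,2)–(5,3) (|4−5| = |2−3| = 1).
Total attacking pairs: 3.

3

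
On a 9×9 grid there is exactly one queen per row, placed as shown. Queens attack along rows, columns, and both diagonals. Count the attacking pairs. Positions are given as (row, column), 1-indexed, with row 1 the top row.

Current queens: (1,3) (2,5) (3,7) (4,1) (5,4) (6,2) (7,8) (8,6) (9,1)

2

Same column: (4,1)–(9,1) (column 1).
Same diagonal: (3,7)–(9,1) (|3−9| = |7−1| = 6).
Total attacking pairs: 2.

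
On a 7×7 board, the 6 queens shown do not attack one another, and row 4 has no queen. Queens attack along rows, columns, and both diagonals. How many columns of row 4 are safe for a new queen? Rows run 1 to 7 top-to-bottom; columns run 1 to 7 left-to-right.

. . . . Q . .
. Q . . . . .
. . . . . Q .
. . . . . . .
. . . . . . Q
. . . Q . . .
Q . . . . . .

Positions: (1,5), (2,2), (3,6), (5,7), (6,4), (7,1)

1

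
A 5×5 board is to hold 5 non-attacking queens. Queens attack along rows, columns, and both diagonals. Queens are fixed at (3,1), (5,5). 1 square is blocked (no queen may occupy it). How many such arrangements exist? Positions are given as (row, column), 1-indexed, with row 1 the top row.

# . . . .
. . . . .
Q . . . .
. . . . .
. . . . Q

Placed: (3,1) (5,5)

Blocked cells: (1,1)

1

Branch on row 1: col 2 → 1; col 4 → 0.
Sum: 1 + 0 = 1.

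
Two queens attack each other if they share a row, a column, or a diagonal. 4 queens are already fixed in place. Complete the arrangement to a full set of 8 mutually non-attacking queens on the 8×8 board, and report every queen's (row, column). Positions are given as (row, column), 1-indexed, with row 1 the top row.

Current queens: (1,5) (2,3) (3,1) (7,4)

Row 4: attacked by (1,5)→{2,5,8}; (2,3)→{1,3,5}; (3,1)→{1,2}; (7,4)→{1,4,7}. Safe: 6. Place at column 6.
Row 5: attacked by (1,5)→{1,5}; (2,3)→{3,6}; (3,1)→{1,3}; (4,6)→{5,6,7}; (7,4)→{2,4,6}. Safe: 8. Place at column 8.
Row 6: attacked by (1,5)→{5}; (2,3)→{3,7}; (3,1)→{1,4}; (4,6)→{4,6,8}; (5,8)→{7,8}; (7,4)→{3,4,5}. Safe: 2. Place at column 2.
Row 8: attacked by (1,5)→{5}; (2,3)→{3}; (3,1)→{1,6}; (4,6)→{2,6}; (5,8)→{5,8}; (6,2)→{2,4}; (7,4)→{3,4,5}. Safe: 7. Place at column 7.
Columns [5, 3, 1, 6, 8, 2, 4, 7], r−c [-4, -1, 2, -2, -3, 4, 3, 1], r+c [6, 5, 4, 10, 13, 8, 11, 15] are all distinct, so no two queens attack.

(1,5) (2,3) (3,1) (4,6) (5,8) (6,2) (7,4) (8,7)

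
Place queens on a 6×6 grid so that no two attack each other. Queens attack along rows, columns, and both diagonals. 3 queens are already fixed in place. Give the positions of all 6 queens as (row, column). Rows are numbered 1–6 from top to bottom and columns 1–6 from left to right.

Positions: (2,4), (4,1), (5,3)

(1,2) (2,4) (3,6) (4,1) (5,3) (6,5)

Row 1: attacked by (2,4)→{3,4,5}; (4,1)→{1,4}; (5,3)→{3}. Safe: 2, 6. Place at column 2.
Row 3: attacked by (1,2)→{2,4}; (2,4)→{3,4,5}; (4,1)→{1,2}; (5,3)→{1,3,5}. Safe: 6. Place at column 6.
Row 6: attacked by (1,2)→{2}; (2,4)→{4}; (3,6)→{3,6}; (4,1)→{1,3}; (5,3)→{2,3,4}. Safe: 5. Place at column 5.
Columns [2, 4, 6, 1, 3, 5], r−c [-1, -2, -3, 3, 2, 1], r+c [3, 6, 9, 5, 8, 11] are all distinct, so no two queens attack.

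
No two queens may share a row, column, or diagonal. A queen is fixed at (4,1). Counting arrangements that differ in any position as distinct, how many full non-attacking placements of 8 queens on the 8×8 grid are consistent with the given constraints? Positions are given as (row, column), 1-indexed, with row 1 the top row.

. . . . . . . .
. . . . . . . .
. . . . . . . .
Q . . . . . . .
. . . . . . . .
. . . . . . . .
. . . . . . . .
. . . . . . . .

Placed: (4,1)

18

Branch on row 1: col 2 → 2; col 3 → 4; col 5 → 5; col 6 → 4; col 7 → 2; col 8 → 1.
Sum: 2 + 4 + 5 + 4 + 2 + 1 = 18.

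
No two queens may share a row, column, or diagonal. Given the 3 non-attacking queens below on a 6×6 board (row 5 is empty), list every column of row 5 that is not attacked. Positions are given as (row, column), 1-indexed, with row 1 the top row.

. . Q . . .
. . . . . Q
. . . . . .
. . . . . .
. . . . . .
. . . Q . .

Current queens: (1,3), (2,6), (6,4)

columns 1, 2

(1,3) attacks row 5 at column 3.
(2,6) attacks row 5 at column 6 and diagonals 3.
(6,4) attacks row 5 at column 4 and diagonals 3, 5.
Attacked columns: {3, 4, 5, 6}. Safe: {1, 2}.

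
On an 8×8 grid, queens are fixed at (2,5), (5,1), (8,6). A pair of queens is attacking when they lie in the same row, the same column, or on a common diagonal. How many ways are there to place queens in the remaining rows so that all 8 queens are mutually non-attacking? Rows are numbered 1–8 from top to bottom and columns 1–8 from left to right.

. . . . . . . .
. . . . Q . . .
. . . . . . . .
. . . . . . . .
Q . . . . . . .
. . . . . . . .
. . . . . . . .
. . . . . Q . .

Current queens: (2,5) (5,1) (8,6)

Branch on row 1: col 2 → 0; col 3 → 2; col 7 → 0; col 8 → 0.
Sum: 0 + 2 + 0 + 0 = 2.

2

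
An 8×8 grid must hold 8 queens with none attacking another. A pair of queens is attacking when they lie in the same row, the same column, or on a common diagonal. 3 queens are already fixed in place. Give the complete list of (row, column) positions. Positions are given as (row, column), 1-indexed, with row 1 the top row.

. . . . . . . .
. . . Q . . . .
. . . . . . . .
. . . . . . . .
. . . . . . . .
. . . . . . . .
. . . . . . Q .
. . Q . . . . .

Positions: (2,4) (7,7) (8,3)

(1,6) (2,4) (3,1) (4,5) (5,8) (6,2) (7,7) (8,3)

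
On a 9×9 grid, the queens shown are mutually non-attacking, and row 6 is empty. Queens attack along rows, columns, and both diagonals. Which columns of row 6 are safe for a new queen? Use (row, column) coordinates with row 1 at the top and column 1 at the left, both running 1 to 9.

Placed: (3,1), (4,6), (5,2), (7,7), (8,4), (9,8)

(3,1) attacks row 6 at column 1 and diagonals 4.
(4,6) attacks row 6 at column 6 and diagonals 4, 8.
(5,2) attacks row 6 at column 2 and diagonals 1, 3.
(7,7) attacks row 6 at column 7 and diagonals 6, 8.
(8,4) attacks row 6 at column 4 and diagonals 2, 6.
(9,8) attacks row 6 at column 8 and diagonals 5.
Attacked columns: {1, 2, 3, 4, 5, 6, 7, 8}. Safe: {9}.

columns 9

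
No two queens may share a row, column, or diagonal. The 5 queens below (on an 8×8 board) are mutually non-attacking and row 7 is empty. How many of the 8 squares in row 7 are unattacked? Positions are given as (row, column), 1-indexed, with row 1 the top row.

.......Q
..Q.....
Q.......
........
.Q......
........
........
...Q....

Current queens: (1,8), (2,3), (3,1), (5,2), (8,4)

(1,8) attacks row 7 at column 8 and diagonals 2.
(2,3) attacks row 7 at column 3 and diagonals 8.
(3,1) attacks row 7 at column 1 and diagonals 5.
(5,2) attacks row 7 at column 2 and diagonals 4.
(8,4) attacks row 7 at column 4 and diagonals 3, 5.
Attacked columns: {1, 2, 3, 4, 5, 8}. Safe: {6, 7}.

2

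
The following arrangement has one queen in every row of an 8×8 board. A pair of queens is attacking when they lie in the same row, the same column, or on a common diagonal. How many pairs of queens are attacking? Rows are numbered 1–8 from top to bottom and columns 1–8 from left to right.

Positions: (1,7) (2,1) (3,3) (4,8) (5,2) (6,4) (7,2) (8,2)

Same column: (5,2)–(7,2) (column 2); (5,2)–(8,2) (column 2); (7,2)–(8,2) (column 2).
Same diagonal: (6,4)–(8,2) (|6−8| = |4−2| = 2).
Total attacking pairs: 4.

4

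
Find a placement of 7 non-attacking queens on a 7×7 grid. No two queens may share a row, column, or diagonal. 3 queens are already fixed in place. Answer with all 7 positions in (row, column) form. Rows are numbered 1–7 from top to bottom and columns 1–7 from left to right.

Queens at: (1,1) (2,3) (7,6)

(1,1) (2,3) (3,5) (4,7) (5,2) (6,4) (7,6)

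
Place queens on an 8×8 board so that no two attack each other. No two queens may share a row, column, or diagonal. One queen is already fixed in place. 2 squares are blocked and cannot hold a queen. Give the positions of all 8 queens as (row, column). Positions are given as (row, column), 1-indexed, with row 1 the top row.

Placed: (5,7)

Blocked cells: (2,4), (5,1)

Row 1: attacked by (5,7)→{3,7}. Safe: 1, 2, 4, 5, 6, 8. Place at column 8.
Row 2: attacked by (1,8)→{7,8}; (5,7)→{4,7}. Blocked: 4. Safe: 1, 2, 3, 5, 6. Place at column 2.
Row 3: attacked by (1,8)→{6,8}; (2,2)→{1,2,3}; (5,7)→{5,7}. Safe: 4. Place at column 4.
Row 4: attacked by (1,8)→{5,8}; (2,2)→{2,4}; (3,4)→{3,4,5}; (5,7)→{6,7,8}. Safe: 1. Place at column 1.
Row 6: attacked by (1,8)→{3,8}; (2,2)→{2,6}; (3,4)→{1,4,7}; (4,1)→{1,3}; (5,7)→{6,7,8}. Safe: 5. Place at column 5.
Row 7: attacked by (1,8)→{2,8}; (2,2)→{2,7}; (3,4)→{4,8}; (4,1)→{1,4}; (5,7)→{5,7}; (6,5)→{4,5,6}. Safe: 3. Place at column 3.
Row 8: attacked by (1,8)→{1,8}; (2,2)→{2,8}; (3,4)→{4}; (4,1)→{1,5}; (5,7)→{4,7}; (6,5)→{3,5,7}; (7,3)→{2,3,4}. Safe: 6. Place at column 6.
Columns [8, 2, 4, 1, 7, 5, 3, 6], r−c [-7, 0, -1, 3, -2, 1, 4, 2], r+c [9, 4, 7, 5, 12, 11, 10, 14] are all distinct, so no two queens attack.

(1,8) (2,2) (3,4) (4,1) (5,7) (6,5) (7,3) (8,6)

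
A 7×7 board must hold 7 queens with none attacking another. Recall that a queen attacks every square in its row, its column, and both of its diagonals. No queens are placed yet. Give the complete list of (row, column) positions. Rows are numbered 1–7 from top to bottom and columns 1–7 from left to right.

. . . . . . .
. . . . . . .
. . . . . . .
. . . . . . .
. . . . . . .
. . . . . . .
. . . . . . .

Row 1: Safe: 1, 2, 3, 4, 5, 6, 7. Place at column 4.
Row 2: attacked by (1,4)→{3,4,5}. Safe: 1, 2, 6, 7. Place at column 1.
Row 3: attacked by (1,4)→{2,4,6}; (2,1)→{1,2}. Safe: 3, 5, 7. Place at column 3.
Row 4: attacked by (1,4)→{1,4,7}; (2,1)→{1,3}; (3,3)→{2,3,4}. Safe: 5, 6. Place at column 6.
Row 5: attacked by (1,4)→{4}; (2,1)→{1,4}; (3,3)→{1,3,5}; (4,6)→{5,6,7}. Safe: 2. Place at column 2.
Row 6: attacked by (1,4)→{4}; (2,1)→{1,5}; (3,3)→{3,6}; (4,6)→{4,6}; (5,2)→{1,2,3}. Safe: 7. Place at column 7.
Row 7: attacked by (1,4)→{4}; (2,1)→{1,6}; (3,3)→{3,7}; (4,6)→{3,6}; (5,2)→{2,4}; (6,7)→{6,7}. Safe: 5. Place at column 5.
Columns [4, 1, 3, 6, 2, 7, 5], r−c [-3, 1, 0, -2, 3, -1, 2], r+c [5, 3, 6, 10, 7, 13, 12] are all distinct, so no two queens attack.

(1,4) (2,1) (3,3) (4,6) (5,2) (6,7) (7,5)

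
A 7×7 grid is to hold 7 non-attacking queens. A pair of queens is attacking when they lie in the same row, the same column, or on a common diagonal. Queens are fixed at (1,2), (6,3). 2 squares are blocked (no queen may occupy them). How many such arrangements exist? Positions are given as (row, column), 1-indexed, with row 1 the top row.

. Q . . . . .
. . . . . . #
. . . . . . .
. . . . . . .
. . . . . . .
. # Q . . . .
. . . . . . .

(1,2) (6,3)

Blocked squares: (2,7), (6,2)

Branch on row 2: col 4 → 1; col 5 → 2; col 6 → 0.
Sum: 1 + 2 + 0 = 3.

3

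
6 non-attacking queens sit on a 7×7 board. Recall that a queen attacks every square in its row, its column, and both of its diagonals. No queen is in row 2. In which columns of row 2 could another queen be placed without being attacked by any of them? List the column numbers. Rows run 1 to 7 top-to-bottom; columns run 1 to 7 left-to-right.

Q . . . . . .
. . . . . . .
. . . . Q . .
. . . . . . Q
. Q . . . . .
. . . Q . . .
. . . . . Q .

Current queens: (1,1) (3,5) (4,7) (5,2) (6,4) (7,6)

columns 3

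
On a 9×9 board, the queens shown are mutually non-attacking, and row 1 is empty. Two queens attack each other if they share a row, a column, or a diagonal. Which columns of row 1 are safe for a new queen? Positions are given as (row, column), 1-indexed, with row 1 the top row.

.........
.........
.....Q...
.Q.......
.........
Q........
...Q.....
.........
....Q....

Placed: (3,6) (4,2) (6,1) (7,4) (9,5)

columns 3, 7, 9

(3,6) attacks row 1 at column 6 and diagonals 4, 8.
(4,2) attacks row 1 at column 2 and diagonals 5.
(6,1) attacks row 1 at column 1 and diagonals 6.
(7,4) attacks row 1 at column 4.
(9,5) attacks row 1 at column 5.
Attacked columns: {1, 2, 4, 5, 6, 8}. Safe: {3, 7, 9}.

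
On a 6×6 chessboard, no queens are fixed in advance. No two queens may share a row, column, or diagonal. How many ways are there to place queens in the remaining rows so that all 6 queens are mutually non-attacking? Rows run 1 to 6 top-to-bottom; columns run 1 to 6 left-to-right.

Branch on row 1: col 1 → 0; col 2 → 1; col 3 → 1; col 4 → 1; col 5 → 1; col 6 → 0.
Sum: 0 + 1 + 1 + 1 + 1 + 0 = 4.
(This is the classic 6-queens count.)

4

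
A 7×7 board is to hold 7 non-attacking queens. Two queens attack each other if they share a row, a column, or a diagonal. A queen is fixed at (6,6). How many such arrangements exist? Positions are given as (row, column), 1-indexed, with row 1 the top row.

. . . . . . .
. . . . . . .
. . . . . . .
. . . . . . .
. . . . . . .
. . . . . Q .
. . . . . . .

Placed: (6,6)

Branch on row 1: col 2 → 1; col 3 → 1; col 4 → 0; col 5 → 1; col 7 → 1.
Sum: 1 + 1 + 0 + 1 + 1 = 4.

4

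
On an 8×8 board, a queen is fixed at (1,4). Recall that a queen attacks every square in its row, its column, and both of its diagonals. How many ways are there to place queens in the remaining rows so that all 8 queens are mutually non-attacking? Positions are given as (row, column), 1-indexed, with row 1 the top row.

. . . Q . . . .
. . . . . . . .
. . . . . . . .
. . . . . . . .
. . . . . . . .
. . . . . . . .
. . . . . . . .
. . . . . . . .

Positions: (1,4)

Branch on row 2: col 1 → 2; col 2 → 6; col 6 → 3; col 7 → 4; col 8 → 3.
Sum: 2 + 6 + 3 + 4 + 3 = 18.

18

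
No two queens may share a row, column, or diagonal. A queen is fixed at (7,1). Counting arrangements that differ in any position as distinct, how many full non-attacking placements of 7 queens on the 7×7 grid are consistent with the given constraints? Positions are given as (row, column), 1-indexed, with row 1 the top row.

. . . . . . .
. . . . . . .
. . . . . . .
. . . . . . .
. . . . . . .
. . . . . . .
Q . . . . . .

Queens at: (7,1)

4

Branch on row 1: col 2 → 0; col 3 → 1; col 4 → 1; col 5 → 1; col 6 → 1.
Sum: 0 + 1 + 1 + 1 + 1 = 4.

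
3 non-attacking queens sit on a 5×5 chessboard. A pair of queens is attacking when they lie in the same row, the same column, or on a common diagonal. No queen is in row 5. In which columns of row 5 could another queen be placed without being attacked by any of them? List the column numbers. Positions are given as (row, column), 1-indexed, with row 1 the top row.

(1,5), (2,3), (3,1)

(1,5) attacks row 5 at column 5 and diagonals 1.
(2,3) attacks row 5 at column 3.
(3,1) attacks row 5 at column 1 and diagonals 3.
Attacked columns: {1, 3, 5}. Safe: {2, 4}.

columns 2, 4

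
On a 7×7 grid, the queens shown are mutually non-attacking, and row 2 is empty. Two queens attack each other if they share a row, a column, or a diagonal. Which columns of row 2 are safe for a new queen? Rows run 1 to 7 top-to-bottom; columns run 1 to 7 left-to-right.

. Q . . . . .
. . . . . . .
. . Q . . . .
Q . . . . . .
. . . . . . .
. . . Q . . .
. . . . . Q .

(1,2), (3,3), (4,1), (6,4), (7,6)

columns 5, 7

(1,2) attacks row 2 at column 2 and diagonals 1, 3.
(3,3) attacks row 2 at column 3 and diagonals 2, 4.
(4,1) attacks row 2 at column 1 and diagonals 3.
(6,4) attacks row 2 at column 4.
(7,6) attacks row 2 at column 6 and diagonals 1.
Attacked columns: {1, 2, 3, 4, 6}. Safe: {5, 7}.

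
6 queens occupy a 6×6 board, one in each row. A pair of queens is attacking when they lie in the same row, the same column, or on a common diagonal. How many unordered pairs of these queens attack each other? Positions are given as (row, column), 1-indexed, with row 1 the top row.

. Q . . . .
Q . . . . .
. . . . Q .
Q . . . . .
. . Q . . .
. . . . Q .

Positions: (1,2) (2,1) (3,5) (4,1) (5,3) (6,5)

Same column: (2,1)–(4,1) (column 1); (3,5)–(6,5) (column 5).
Same diagonal: (1,2)–(2,1) (|1−2| = |2−1| = 1); (2,1)–(6,5) (|2−6| = |1−5| = 4); (3,5)–(5,3) (|3−5| = |5−3| = 2).
Total attacking pairs: 5.

5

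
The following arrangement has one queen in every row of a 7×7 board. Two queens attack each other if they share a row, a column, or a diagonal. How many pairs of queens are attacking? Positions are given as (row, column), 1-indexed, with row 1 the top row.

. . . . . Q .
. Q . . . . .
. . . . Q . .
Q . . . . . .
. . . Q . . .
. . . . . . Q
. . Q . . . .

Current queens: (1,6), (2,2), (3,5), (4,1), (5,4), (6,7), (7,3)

All columns are distinct and no two queens satisfy |Δrow| = |Δcol|, so no pair attacks.

0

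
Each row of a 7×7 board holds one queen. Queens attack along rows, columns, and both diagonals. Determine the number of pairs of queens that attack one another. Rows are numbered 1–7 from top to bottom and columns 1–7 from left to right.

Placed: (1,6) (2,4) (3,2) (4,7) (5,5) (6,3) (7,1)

All columns are distinct and no two queens satisfy |Δrow| = |Δcol|, so no pair attacks.

0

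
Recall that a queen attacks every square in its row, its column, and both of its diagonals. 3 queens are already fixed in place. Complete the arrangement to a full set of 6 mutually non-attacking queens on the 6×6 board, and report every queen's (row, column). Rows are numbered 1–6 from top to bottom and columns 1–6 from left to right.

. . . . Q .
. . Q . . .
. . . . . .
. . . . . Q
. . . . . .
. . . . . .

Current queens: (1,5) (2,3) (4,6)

Row 3: attacked by (1,5)→{3,5}; (2,3)→{2,3,4}; (4,6)→{5,6}. Safe: 1. Place at column 1.
Row 5: attacked by (1,5)→{1,5}; (2,3)→{3,6}; (3,1)→{1,3}; (4,6)→{5,6}. Safe: 2, 4. Place at column 4.
Row 6: attacked by (1,5)→{5}; (2,3)→{3}; (3,1)→{1,4}; (4,6)→{4,6}; (5,4)→{3,4,5}. Safe: 2. Place at column 2.
Columns [5, 3, 1, 6, 4, 2], r−c [-4, -1, 2, -2, 1, 4], r+c [6, 5, 4, 10, 9, 8] are all distinct, so no two queens attack.

(1,5) (2,3) (3,1) (4,6) (5,4) (6,2)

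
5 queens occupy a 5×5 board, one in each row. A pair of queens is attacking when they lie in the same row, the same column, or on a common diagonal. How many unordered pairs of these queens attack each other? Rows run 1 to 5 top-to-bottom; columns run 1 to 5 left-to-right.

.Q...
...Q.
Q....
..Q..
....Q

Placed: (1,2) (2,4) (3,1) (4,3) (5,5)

0

All columns are distinct and no two queens satisfy |Δrow| = |Δcol|, so no pair attacks.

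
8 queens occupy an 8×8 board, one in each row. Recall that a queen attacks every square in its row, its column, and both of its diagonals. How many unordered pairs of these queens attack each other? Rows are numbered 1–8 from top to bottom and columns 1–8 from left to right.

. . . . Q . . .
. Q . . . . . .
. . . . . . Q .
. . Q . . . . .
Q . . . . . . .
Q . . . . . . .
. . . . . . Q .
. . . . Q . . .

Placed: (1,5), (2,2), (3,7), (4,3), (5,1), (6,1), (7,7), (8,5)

Same column: (1,5)–(8,5) (column 5); (3,7)–(7,7) (column 7); (5,1)–(6,1) (column 1).
Same diagonal: (1,5)–(3,7) (|1−3| = |5−7| = 2); (1,5)–(5,1) (|1−5| = |5−1| = 4); (2,2)–(7,7) (|2−7| = |2−7| = 5); (4,3)–(6,1) (|4−6| = |3−1| = 2).
Total attacking pairs: 7.

7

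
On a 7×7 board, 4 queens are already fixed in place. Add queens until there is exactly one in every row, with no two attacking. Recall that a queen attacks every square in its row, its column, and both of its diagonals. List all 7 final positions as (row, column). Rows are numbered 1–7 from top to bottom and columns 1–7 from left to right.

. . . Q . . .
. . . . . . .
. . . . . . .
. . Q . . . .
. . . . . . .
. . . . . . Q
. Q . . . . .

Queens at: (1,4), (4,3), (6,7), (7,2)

(1,4) (2,6) (3,1) (4,3) (5,5) (6,7) (7,2)

Row 2: attacked by (1,4)→{3,4,5}; (4,3)→{1,3,5}; (6,7)→{3,7}; (7,2)→{2,7}. Safe: 6. Place at column 6.
Row 3: attacked by (1,4)→{2,4,6}; (2,6)→{5,6,7}; (4,3)→{2,3,4}; (6,7)→{4,7}; (7,2)→{2,6}. Safe: 1. Place at column 1.
Row 5: attacked by (1,4)→{4}; (2,6)→{3,6}; (3,1)→{1,3}; (4,3)→{2,3,4}; (6,7)→{6,7}; (7,2)→{2,4}. Safe: 5. Place at column 5.
Columns [4, 6, 1, 3, 5, 7, 2], r−c [-3, -4, 2, 1, 0, -1, 5], r+c [5, 8, 4, 7, 10, 13, 9] are all distinct, so no two queens attack.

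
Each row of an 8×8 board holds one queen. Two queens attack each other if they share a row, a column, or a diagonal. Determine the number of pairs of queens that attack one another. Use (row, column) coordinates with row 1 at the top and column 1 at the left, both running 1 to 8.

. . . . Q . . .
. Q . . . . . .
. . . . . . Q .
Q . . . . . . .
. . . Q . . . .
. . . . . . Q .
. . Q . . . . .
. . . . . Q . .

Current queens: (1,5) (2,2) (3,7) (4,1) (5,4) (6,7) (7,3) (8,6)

Same column: (3,7)–(6,7) (column 7).
Same diagonal: (1,5)–(3,7) (|1−3| = |5−7| = 2); (3,7)–(7,3) (|3−7| = |7−3| = 4).
Total attacking pairs: 3.

3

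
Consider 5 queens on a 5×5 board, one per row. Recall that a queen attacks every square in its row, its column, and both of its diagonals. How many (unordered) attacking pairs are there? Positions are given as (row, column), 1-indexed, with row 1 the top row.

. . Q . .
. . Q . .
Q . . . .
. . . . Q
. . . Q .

4

Same column: (1,3)–(2,3) (column 3).
Same diagonal: (1,3)–(3,1) (|1−3| = |3−1| = 2); (2,3)–(4,5) (|2−4| = |3−5| = 2); (4,5)–(5,4) (|4−5| = |5−4| = 1).
Total attacking pairs: 4.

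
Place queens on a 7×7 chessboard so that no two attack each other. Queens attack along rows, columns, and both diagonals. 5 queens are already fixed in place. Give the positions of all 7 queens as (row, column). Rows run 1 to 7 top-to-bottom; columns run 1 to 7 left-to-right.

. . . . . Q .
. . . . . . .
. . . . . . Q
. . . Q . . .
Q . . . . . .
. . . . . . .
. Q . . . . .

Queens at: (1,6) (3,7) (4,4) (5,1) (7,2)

(1,6) (2,3) (3,7) (4,4) (5,1) (6,5) (7,2)

Row 2: attacked by (1,6)→{5,6,7}; (3,7)→{6,7}; (4,4)→{2,4,6}; (5,1)→{1,4}; (7,2)→{2,7}. Safe: 3. Place at column 3.
Row 6: attacked by (1,6)→{1,6}; (2,3)→{3,7}; (3,7)→{4,7}; (4,4)→{2,4,6}; (5,1)→{1,2}; (7,2)→{1,2,3}. Safe: 5. Place at column 5.
Columns [6, 3, 7, 4, 1, 5, 2], r−c [-5, -1, -4, 0, 4, 1, 5], r+c [7, 5, 10, 8, 6, 11, 9] are all distinct, so no two queens attack.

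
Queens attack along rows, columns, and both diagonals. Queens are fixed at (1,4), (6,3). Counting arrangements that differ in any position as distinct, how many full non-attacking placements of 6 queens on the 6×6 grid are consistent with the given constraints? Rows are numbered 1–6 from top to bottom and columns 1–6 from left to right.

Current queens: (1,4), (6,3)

1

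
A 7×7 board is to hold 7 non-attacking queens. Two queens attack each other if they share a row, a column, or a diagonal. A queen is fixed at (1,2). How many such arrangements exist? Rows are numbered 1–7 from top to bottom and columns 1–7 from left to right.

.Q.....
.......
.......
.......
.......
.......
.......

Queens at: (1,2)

Branch on row 2: col 4 → 2; col 5 → 3; col 6 → 1; col 7 → 1.
Sum: 2 + 3 + 1 + 1 = 7.

7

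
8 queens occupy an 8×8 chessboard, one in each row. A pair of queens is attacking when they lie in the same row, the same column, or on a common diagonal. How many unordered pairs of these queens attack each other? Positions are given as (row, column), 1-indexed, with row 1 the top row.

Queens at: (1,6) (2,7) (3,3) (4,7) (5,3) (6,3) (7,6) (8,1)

Same column: (1,6)–(7,6) (column 6); (2,7)–(4,7) (column 7); (3,3)–(5,3) (column 3); (3,3)–(6,3) (column 3); (5,3)–(6,3) (column 3).
Same diagonal: (1,6)–(2,7) (|1−2| = |6−7| = 1); (2,7)–(6,3) (|2−6| = |7−3| = 4); (2,7)–(8,1) (|2−8| = |7−1| = 6); (6,3)–(8,1) (|6−8| = |3−1| = 2).
Total attacking pairs: 9.

9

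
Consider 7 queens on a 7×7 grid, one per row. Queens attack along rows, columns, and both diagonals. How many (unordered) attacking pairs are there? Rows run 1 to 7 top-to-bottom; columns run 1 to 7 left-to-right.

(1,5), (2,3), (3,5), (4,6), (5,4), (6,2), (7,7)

3

Same column: (1,5)–(3,5) (column 5).
Same diagonal: (3,5)–(4,6) (|3−4| = |5−6| = 1); (3,5)–(6,2) (|3−6| = |5−2| = 3).
Total attacking pairs: 3.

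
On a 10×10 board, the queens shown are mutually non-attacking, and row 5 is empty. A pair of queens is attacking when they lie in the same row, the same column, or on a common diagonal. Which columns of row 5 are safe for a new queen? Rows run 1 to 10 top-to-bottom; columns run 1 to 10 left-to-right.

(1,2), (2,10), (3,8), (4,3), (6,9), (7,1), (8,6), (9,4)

columns 5

(1,2) attacks row 5 at column 2 and diagonals 6.
(2,10) attacks row 5 at column 10 and diagonals 7.
(3,8) attacks row 5 at column 8 and diagonals 6, 10.
(4,3) attacks row 5 at column 3 and diagonals 2, 4.
(6,9) attacks row 5 at column 9 and diagonals 8, 10.
(7,1) attacks row 5 at column 1 and diagonals 3.
(8,6) attacks row 5 at column 6 and diagonals 3, 9.
(9,4) attacks row 5 at column 4 and diagonals 8.
Attacked columns: {1, 2, 3, 4, 6, 7, 8, 9, 10}. Safe: {5}.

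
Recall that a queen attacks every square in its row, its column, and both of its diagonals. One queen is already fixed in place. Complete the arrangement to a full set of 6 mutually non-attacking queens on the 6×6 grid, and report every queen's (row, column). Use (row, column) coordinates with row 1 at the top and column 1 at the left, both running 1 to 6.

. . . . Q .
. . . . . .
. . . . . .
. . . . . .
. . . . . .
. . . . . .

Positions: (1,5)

(1,5) (2,3) (3,1) (4,6) (5,4) (6,2)

Row 2: attacked by (1,5)→{4,5,6}. Safe: 1, 2, 3. Place at column 3.
Row 3: attacked by (1,5)→{3,5}; (2,3)→{2,3,4}. Safe: 1, 6. Place at column 1.
Row 4: attacked by (1,5)→{2,5}; (2,3)→{1,3,5}; (3,1)→{1,2}. Safe: 4, 6. Place at column 6.
Row 5: attacked by (1,5)→{1,5}; (2,3)→{3,6}; (3,1)→{1,3}; (4,6)→{5,6}. Safe: 2, 4. Place at column 4.
Row 6: attacked by (1,5)→{5}; (2,3)→{3}; (3,1)→{1,4}; (4,6)→{4,6}; (5,4)→{3,4,5}. Safe: 2. Place at column 2.
Columns [5, 3, 1, 6, 4, 2], r−c [-4, -1, 2, -2, 1, 4], r+c [6, 5, 4, 10, 9, 8] are all distinct, so no two queens attack.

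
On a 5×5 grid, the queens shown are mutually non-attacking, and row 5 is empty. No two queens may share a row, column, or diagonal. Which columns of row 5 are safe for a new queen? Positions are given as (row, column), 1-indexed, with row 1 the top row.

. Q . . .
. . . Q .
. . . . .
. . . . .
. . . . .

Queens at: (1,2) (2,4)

columns 3, 5

(1,2) attacks row 5 at column 2.
(2,4) attacks row 5 at column 4 and diagonals 1.
Attacked columns: {1, 2, 4}. Safe: {3, 5}.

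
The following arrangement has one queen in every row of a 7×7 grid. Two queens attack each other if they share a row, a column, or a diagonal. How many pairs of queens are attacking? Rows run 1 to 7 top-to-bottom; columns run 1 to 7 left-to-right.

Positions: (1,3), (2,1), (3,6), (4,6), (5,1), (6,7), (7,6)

7

Same column: (2,1)–(5,1) (column 1); (3,6)–(4,6) (column 6); (3,6)–(7,6) (column 6); (4,6)–(7,6) (column 6).
Same diagonal: (1,3)–(4,6) (|1−4| = |3−6| = 3); (2,1)–(7,6) (|2−7| = |1−6| = 5); (6,7)–(7,6) (|6−7| = |7−6| = 1).
Total attacking pairs: 7.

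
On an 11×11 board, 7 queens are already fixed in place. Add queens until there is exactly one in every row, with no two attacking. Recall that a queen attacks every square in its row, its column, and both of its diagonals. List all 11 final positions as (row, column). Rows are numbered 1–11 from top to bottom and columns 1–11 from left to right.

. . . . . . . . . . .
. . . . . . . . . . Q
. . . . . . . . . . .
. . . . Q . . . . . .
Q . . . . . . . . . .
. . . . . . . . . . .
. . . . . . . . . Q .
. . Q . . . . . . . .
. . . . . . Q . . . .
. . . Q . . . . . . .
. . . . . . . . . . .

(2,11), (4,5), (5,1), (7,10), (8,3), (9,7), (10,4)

(1,9) (2,11) (3,2) (4,5) (5,1) (6,6) (7,10) (8,3) (9,7) (10,4) (11,8)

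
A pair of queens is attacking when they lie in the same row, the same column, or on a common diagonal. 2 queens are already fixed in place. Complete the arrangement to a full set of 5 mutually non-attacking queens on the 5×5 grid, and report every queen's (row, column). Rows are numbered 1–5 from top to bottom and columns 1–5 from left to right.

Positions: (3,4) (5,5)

(1,3) (2,1) (3,4) (4,2) (5,5)

Row 1: attacked by (3,4)→{2,4}; (5,5)→{1,5}. Safe: 3. Place at column 3.
Row 2: attacked by (1,3)→{2,3,4}; (3,4)→{3,4,5}; (5,5)→{2,5}. Safe: 1. Place at column 1.
Row 4: attacked by (1,3)→{3}; (2,1)→{1,3}; (3,4)→{3,4,5}; (5,5)→{4,5}. Safe: 2. Place at column 2.
Columns [3, 1, 4, 2, 5], r−c [-2, 1, -1, 2, 0], r+c [4, 3, 7, 6, 10] are all distinct, so no two queens attack.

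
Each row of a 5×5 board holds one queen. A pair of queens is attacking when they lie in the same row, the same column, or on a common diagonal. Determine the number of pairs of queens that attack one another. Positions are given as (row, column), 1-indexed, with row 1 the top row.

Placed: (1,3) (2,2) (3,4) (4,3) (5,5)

4

Same column: (1,3)–(4,3) (column 3).
Same diagonal: (1,3)–(2,2) (|1−2| = |3−2| = 1); (2,2)–(5,5) (|2−5| = |2−5| = 3); (3,4)–(4,3) (|3−4| = |4−3| = 1).
Total attacking pairs: 4.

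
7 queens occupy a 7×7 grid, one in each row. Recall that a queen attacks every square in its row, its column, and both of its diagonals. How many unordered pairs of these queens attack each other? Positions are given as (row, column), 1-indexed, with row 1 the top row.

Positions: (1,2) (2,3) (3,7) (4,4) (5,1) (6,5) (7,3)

4

Same column: (2,3)–(7,3) (column 3).
Same diagonal: (1,2)–(2,3) (|1−2| = |2−3| = 1); (3,7)–(7,3) (|3−7| = |7−3| = 4); (5,1)–(7,3) (|5−7| = |1−3| = 2).
Total attacking pairs: 4.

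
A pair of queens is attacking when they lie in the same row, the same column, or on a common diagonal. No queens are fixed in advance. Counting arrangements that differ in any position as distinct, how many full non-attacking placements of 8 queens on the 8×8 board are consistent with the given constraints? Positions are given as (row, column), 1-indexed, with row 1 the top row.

92

Branch on row 1: col 1 → 4; col 2 → 8; col 3 → 16; col 4 → 18; col 5 → 18; col 6 → 16; col 7 → 8; col 8 → 4.
Sum: 4 + 8 + 16 + 18 + 18 + 16 + 8 + 4 = 92.
(This is the classic 8-queens count.)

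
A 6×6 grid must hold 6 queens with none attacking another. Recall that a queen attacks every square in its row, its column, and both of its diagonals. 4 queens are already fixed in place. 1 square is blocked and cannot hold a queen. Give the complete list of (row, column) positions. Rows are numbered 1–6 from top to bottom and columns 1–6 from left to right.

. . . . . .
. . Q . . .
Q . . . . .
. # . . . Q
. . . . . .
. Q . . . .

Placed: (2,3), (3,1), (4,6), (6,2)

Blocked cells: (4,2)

(1,5) (2,3) (3,1) (4,6) (5,4) (6,2)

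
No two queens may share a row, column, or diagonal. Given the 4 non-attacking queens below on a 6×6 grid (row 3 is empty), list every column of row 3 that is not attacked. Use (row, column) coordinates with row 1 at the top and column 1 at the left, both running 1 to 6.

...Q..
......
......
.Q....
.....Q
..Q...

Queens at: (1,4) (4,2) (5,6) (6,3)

(1,4) attacks row 3 at column 4 and diagonals 2, 6.
(4,2) attacks row 3 at column 2 and diagonals 1, 3.
(5,6) attacks row 3 at column 6 and diagonals 4.
(6,3) attacks row 3 at column 3 and diagonals 6.
Attacked columns: {1, 2, 3, 4, 6}. Safe: {5}.

columns 5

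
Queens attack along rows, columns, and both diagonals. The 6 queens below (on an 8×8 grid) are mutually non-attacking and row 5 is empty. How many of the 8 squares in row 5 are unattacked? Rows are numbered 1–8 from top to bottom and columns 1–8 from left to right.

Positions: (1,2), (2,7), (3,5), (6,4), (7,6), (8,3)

1

(1,2) attacks row 5 at column 2 and diagonals 6.
(2,7) attacks row 5 at column 7 and diagonals 4.
(3,5) attacks row 5 at column 5 and diagonals 3, 7.
(6,4) attacks row 5 at column 4 and diagonals 3, 5.
(7,6) attacks row 5 at column 6 and diagonals 4, 8.
(8,3) attacks row 5 at column 3 and diagonals 6.
Attacked columns: {2, 3, 4, 5, 6, 7, 8}. Safe: {1}.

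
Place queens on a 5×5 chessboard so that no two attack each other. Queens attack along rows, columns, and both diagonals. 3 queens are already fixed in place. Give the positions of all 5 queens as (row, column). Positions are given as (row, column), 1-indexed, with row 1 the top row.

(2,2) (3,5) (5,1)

(1,4) (2,2) (3,5) (4,3) (5,1)

Row 1: attacked by (2,2)→{1,2,3}; (3,5)→{3,5}; (5,1)→{1,5}. Safe: 4. Place at column 4.
Row 4: attacked by (1,4)→{1,4}; (2,2)→{2,4}; (3,5)→{4,5}; (5,1)→{1,2}. Safe: 3. Place at column 3.
Columns [4, 2, 5, 3, 1], r−c [-3, 0, -2, 1, 4], r+c [5, 4, 8, 7, 6] are all distinct, so no two queens attack.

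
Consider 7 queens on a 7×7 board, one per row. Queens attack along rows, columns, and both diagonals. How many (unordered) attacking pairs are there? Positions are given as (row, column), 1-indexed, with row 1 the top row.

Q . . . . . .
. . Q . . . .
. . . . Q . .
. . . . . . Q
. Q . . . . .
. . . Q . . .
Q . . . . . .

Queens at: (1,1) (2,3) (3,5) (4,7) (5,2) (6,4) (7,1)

2

Same column: (1,1)–(7,1) (column 1).
Same diagonal: (3,5)–(7,1) (|3−7| = |5−1| = 4).
Total attacking pairs: 2.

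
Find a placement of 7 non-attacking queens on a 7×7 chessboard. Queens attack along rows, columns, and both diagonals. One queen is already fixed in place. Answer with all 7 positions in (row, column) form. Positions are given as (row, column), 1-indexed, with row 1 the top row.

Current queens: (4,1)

Row 1: attacked by (4,1)→{1,4}. Safe: 2, 3, 5, 6, 7. Place at column 3.
Row 2: attacked by (1,3)→{2,3,4}; (4,1)→{1,3}. Safe: 5, 6, 7. Place at column 7.
Row 3: attacked by (1,3)→{1,3,5}; (2,7)→{6,7}; (4,1)→{1,2}. Safe: 4. Place at column 4.
Row 5: attacked by (1,3)→{3,7}; (2,7)→{4,7}; (3,4)→{2,4,6}; (4,1)→{1,2}. Safe: 5. Place at column 5.
Row 6: attacked by (1,3)→{3}; (2,7)→{3,7}; (3,4)→{1,4,7}; (4,1)→{1,3}; (5,5)→{4,5,6}. Safe: 2. Place at column 2.
Row 7: attacked by (1,3)→{3}; (2,7)→{2,7}; (3,4)→{4}; (4,1)→{1,4}; (5,5)→{3,5,7}; (6,2)→{1,2,3}. Safe: 6. Place at column 6.
Columns [3, 7, 4, 1, 5, 2, 6], r−c [-2, -5, -1, 3, 0, 4, 1], r+c [4, 9, 7, 5, 10, 8, 13] are all distinct, so no two queens attack.

(1,3) (2,7) (3,4) (4,1) (5,5) (6,2) (7,6)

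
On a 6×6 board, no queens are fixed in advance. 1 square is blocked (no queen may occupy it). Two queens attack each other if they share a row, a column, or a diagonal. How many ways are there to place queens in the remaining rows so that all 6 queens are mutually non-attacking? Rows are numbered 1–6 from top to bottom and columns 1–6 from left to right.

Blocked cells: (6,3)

Branch on row 1: col 1 → 0; col 2 → 1; col 3 → 1; col 4 → 0; col 5 → 1; col 6 → 0.
Sum: 0 + 1 + 1 + 0 + 1 + 0 = 3.

3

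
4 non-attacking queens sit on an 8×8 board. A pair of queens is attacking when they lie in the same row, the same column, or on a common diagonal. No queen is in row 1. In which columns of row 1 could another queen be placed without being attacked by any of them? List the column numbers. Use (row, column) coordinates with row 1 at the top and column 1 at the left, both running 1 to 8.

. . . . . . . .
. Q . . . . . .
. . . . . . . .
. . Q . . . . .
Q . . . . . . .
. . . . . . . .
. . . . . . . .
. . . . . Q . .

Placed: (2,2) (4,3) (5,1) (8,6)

(2,2) attacks row 1 at column 2 and diagonals 1, 3.
(4,3) attacks row 1 at column 3 and diagonals 6.
(5,1) attacks row 1 at column 1 and diagonals 5.
(8,6) attacks row 1 at column 6.
Attacked columns: {1, 2, 3, 5, 6}. Safe: {4, 7, 8}.

columns 4, 7, 8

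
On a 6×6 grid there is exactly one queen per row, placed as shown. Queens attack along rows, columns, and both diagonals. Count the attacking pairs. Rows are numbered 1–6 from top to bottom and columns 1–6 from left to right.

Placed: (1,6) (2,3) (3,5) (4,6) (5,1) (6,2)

4

Same column: (1,6)–(4,6) (column 6).
Same diagonal: (3,5)–(4,6) (|3−4| = |5−6| = 1); (3,5)–(6,2) (|3−6| = |5−2| = 3); (5,1)–(6,2) (|5−6| = |1−2| = 1).
Total attacking pairs: 4.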